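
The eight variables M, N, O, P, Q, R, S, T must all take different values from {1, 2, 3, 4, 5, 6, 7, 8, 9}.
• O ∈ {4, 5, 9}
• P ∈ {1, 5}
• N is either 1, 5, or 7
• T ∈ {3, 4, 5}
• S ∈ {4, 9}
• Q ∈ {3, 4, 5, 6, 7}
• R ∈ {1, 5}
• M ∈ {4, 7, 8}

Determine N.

7

The 8 variables draw from only 8 values {1, 3, 4, 5, 6, 7, 8, 9}, so each is used; only Q can be 6, hence Q = 6.
The 7 still-open variables draw from only 7 values {1, 3, 4, 5, 7, 8, 9}, so each is used; only T can be 3, hence T = 3.
The 6 still-open variables draw from only 6 values {1, 4, 5, 7, 8, 9}, so each is used; only M can be 8, hence M = 8.
Among the 5 still-open variables, 7 fits only N (and all 5 values in {1, 4, 5, 7, 9} must be used), so N = 7.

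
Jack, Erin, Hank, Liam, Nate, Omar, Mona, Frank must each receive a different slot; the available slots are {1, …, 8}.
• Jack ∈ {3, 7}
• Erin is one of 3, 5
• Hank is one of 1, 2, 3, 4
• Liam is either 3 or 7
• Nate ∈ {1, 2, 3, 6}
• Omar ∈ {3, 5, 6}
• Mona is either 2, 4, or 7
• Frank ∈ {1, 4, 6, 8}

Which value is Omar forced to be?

6

The 8 variables together cover exactly {1, 2, 3, 4, 5, 6, 7, 8} — 8 values for 8 variables — and 8 appears only in Frank's list, so Frank = 8.
The 2 variables Jack and Liam are confined to {3, 7}, which locks those values in; drop them from Erin, Hank, Nate, Omar, Mona.
Erin must be 5 (only option left). So Omar can't be 5.
So Omar = 6.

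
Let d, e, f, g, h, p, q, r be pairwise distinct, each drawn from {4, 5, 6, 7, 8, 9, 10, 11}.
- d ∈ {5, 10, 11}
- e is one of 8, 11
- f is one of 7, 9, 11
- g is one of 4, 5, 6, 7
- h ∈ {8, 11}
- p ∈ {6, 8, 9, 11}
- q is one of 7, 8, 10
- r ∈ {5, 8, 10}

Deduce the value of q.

The 8 variables together cover exactly {4, 5, 6, 7, 8, 9, 10, 11} — 8 values for 8 variables — and 4 appears only in g's list, so g = 4.
Among the 7 still-open variables, 6 fits only p (and all 7 values in {5, 6, 7, 8, 9, 10, 11} must be used), so p = 6.
The 6 still-open variables together cover exactly {5, 7, 8, 9, 10, 11} — 6 values for 6 variables — and 9 appears only in f's list, so f = 9.
The 5 still-open variables together cover exactly {5, 7, 8, 10, 11} — 5 values for 5 variables — and 7 appears only in q's list, so q = 7.

7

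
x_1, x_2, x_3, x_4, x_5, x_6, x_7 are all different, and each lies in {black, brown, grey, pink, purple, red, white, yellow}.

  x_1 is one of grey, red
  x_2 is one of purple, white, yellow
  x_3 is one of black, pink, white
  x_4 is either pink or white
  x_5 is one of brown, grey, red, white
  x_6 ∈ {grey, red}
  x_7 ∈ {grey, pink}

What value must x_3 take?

black

x_1 and x_6 between them cover only {grey, red} — a naked pair. Remove those values from x_5, x_7.
That leaves x_7 = pink. Strike pink from x_3, x_4.
x_4 has just one choice, so x_4 = white. Strike white from x_2, x_3, x_5.
So x_3 = black.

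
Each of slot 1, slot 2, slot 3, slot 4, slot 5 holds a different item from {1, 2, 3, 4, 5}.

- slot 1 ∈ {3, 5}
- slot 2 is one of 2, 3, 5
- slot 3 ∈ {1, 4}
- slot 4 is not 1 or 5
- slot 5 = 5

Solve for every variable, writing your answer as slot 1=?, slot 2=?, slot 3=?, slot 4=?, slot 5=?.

slot 1=3, slot 2=2, slot 3=1, slot 4=4, slot 5=5

slot 5 must be 5 (only option left). Strike 5 from slot 1, slot 2.
slot 1 has just one choice, so slot 1 = 3. So slot 2, slot 4 can't be 3.
slot 2 has just one choice, so slot 2 = 2. Remove 2 from slot 4.
slot 4's domain is down to {4}, so slot 4 = 4. Remove 4 from slot 3.
slot 3 must be 1 (only option left).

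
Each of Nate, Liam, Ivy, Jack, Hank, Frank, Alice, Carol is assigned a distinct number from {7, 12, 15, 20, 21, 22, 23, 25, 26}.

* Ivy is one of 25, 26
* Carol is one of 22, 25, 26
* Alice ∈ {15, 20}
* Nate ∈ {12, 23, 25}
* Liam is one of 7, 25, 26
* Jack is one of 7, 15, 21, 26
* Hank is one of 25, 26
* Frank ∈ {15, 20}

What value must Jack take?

21

Ivy and Hank share exactly the 2 values {25, 26}; by pigeonhole those values go to them, so strike 25, 26 from Nate, Liam, Jack, Carol.
Liam's domain is down to {7}, so Liam = 7. Remove 7 from Jack.
That leaves Carol = 22.
Frank and Alice share exactly the 2 values {15, 20}; by pigeonhole those values go to them, so strike 15, 20 from Jack.
So Jack = 21.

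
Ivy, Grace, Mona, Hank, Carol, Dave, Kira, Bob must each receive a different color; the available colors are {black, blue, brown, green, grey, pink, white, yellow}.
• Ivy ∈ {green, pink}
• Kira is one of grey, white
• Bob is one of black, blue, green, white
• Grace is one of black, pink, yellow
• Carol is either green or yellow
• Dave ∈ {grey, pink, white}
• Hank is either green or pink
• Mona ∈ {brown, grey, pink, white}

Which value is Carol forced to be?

The 8 variables draw from only 8 values {black, blue, brown, green, grey, pink, white, yellow}, so each is used; only Bob can be blue, hence Bob = blue.
The 7 still-open variables draw from only 7 values {black, brown, green, grey, pink, white, yellow}, so each is used; only Grace can be black, hence Grace = black.
Among the 6 still-open variables, brown fits only Mona (and all 6 values in {brown, green, grey, pink, white, yellow} must be used), so Mona = brown.
The 5 still-open variables draw from only 5 values {green, grey, pink, white, yellow}, so each is used; only Carol can be yellow, hence Carol = yellow.

yellow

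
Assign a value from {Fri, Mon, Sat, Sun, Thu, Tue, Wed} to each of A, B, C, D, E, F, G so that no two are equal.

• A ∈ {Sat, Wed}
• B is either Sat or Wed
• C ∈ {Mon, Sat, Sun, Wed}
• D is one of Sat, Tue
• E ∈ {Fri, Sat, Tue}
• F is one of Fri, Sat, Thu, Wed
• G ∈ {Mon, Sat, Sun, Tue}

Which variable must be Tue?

The 7 variables draw from only 7 values {Fri, Mon, Sat, Sun, Thu, Tue, Wed}, so each is used; only F can be Thu, hence F = Thu.
The 6 still-open variables draw from only 6 values {Fri, Mon, Sat, Sun, Tue, Wed}, so each is used; only E can be Fri, hence E = Fri.
The 2 variables A and B are confined to {Sat, Wed}, which locks those values in; drop them from C, D, G.
So Tue goes to D.

D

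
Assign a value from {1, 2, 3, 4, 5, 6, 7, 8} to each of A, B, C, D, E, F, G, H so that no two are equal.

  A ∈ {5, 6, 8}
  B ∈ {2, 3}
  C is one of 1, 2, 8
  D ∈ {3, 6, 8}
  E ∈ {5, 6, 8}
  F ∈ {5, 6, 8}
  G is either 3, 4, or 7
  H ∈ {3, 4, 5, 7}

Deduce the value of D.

3

The 8 variables together cover exactly {1, 2, 3, 4, 5, 6, 7, 8} — 8 values for 8 variables — and 1 appears only in C's list, so C = 1.
Among the 7 still-open variables, 2 fits only B (and all 7 values in {2, 3, 4, 5, 6, 7, 8} must be used), so B = 2.
A, E, F share exactly the 3 values {5, 6, 8}; by pigeonhole those values go to them, so strike 5, 6, 8 from D, H.
So D = 3.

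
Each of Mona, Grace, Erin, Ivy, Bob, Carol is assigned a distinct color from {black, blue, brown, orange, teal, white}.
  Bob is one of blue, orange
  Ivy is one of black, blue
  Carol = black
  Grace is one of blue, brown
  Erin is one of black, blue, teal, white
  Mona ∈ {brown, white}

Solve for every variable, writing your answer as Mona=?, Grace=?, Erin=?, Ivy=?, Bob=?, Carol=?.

Carol's domain is down to {black}, so Carol = black. Strike black from Erin, Ivy.
That leaves Ivy = blue. Remove blue from Grace, Erin, Bob.
That leaves Bob = orange.
Grace must be brown (only option left). Eliminate brown elsewhere: Mona.
That leaves Mona = white. Remove white from Erin.
Erin must be teal (only option left).

Mona=white, Grace=brown, Erin=teal, Ivy=blue, Bob=orange, Carol=black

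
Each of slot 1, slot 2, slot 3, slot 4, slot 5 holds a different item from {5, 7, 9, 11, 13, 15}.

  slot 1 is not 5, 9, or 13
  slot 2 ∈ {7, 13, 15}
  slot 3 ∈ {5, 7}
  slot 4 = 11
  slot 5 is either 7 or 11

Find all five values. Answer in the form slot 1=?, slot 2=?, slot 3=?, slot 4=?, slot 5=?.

slot 1=15, slot 2=13, slot 3=5, slot 4=11, slot 5=7

slot 4's domain is down to {11}, so slot 4 = 11. Remove 11 from slot 1, slot 5.
slot 5 has just one choice, so slot 5 = 7. Eliminate 7 elsewhere: slot 1, slot 2, slot 3.
slot 1 has just one choice, so slot 1 = 15. Eliminate 15 elsewhere: slot 2.
That leaves slot 2 = 13.
slot 3 has just one choice, so slot 3 = 5.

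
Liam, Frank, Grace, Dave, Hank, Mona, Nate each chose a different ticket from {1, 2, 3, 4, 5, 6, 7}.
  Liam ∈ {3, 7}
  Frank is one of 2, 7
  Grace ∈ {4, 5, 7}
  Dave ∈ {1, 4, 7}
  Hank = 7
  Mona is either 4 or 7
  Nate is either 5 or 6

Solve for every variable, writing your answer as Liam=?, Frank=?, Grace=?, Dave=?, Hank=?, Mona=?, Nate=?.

Liam=3, Frank=2, Grace=5, Dave=1, Hank=7, Mona=4, Nate=6

Hank has just one choice, so Hank = 7. Strike 7 from Liam, Frank, Grace, Dave, Mona.
That leaves Mona = 4. Strike 4 from Grace, Dave.
That leaves Liam = 3.
That leaves Frank = 2.
Grace must be 5 (only option left). Remove 5 from Nate.
Dave's domain is down to {1}, so Dave = 1.
That leaves Nate = 6.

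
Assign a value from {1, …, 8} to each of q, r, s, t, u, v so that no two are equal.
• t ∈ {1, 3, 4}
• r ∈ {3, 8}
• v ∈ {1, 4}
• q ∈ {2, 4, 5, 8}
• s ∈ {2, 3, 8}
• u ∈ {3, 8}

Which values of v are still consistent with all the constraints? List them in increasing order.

1, 4

Among the 6 variables, 5 fits only q (and all 6 values in {1, 2, 3, 4, 5, 8} must be used), so q = 5.
The 5 still-open variables together cover exactly {1, 2, 3, 4, 8} — 5 values for 5 variables — and 2 appears only in s's list, so s = 2.
The 2 variables r and u are confined to {3, 8}, which locks those values in; drop them from t.
No further eliminations apply; v can still be any of 1, 4.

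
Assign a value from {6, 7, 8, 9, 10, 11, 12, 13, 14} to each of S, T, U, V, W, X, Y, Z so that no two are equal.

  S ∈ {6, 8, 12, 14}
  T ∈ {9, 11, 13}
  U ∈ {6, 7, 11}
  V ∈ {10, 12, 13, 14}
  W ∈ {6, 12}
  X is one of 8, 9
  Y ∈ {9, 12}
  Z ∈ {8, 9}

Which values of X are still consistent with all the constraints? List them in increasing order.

X and Z between them cover only {8, 9} — a naked pair. Remove those values from S, T, Y.
That leaves Y = 12. Eliminate 12 elsewhere: S, V, W.
That leaves W = 6. Remove 6 from S, U.
That leaves S = 14. Strike 14 from V.
No further eliminations apply; X can still be any of 8, 9.

8, 9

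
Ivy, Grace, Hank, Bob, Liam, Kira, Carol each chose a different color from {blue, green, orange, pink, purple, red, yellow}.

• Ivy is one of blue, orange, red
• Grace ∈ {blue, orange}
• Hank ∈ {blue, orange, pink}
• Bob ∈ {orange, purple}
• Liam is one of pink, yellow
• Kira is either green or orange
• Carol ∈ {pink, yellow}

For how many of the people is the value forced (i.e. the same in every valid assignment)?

3

Among the 7 variables, green fits only Kira (and all 7 values in {blue, green, orange, pink, purple, red, yellow} must be used), so Kira = green.
Among the 6 still-open variables, purple fits only Bob (and all 6 values in {blue, orange, pink, purple, red, yellow} must be used), so Bob = purple.
The 5 still-open variables together cover exactly {blue, orange, pink, red, yellow} — 5 values for 5 variables — and red appears only in Ivy's list, so Ivy = red.
Liam and Carol between them cover only {pink, yellow} — a naked pair. Remove those values from Hank.
Determined: Ivy=red, Bob=purple, Kira=green. The other people each still have more than one consistent value. That makes 3.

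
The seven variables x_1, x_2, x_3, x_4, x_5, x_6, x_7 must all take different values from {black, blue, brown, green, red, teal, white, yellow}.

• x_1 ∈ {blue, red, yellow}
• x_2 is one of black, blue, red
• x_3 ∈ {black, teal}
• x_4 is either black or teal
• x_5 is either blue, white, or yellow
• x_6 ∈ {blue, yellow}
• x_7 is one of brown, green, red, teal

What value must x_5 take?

white

x_3 and x_4 between them cover only {black, teal} — a naked pair. Remove those values from x_2, x_7.
x_1, x_2, x_6 share exactly the 3 values {blue, red, yellow}; by pigeonhole those values go to them, so strike blue, red, yellow from x_5, x_7.
So x_5 = white.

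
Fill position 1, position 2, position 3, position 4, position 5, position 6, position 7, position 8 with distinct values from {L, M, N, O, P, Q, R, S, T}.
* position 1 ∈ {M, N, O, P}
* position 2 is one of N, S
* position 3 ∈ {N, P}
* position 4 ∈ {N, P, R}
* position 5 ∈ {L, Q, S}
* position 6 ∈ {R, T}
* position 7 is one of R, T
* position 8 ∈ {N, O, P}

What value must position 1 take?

M

position 6 and position 7 share exactly the 2 values {R, T}; by pigeonhole those values go to them, so strike R, T from position 4.
position 3 and position 4 share exactly the 2 values {N, P}; by pigeonhole those values go to them, so strike N, P from position 1, position 2, position 8.
position 2 must be S (only option left). Eliminate S elsewhere: position 5.
position 8's domain is down to {O}, so position 8 = O. Strike O from position 1.
So position 1 = M.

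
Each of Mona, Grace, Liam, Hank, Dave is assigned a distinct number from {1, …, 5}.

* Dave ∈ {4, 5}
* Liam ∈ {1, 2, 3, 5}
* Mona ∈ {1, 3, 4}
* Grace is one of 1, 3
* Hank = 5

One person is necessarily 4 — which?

Dave

Hank must be 5 (only option left). Strike 5 from Liam, Dave.
So 4 goes to Dave.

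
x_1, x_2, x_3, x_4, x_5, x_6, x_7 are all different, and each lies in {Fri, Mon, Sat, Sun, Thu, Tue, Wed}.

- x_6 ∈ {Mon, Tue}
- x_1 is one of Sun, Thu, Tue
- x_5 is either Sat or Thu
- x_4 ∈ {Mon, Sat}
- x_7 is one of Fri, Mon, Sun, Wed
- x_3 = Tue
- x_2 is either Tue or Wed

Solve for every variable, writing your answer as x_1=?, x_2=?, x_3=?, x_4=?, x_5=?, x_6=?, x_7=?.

x_3's domain is down to {Tue}, so x_3 = Tue. Strike Tue from x_1, x_2, x_6.
x_6's domain is down to {Mon}, so x_6 = Mon. Strike Mon from x_4, x_7.
x_2's domain is down to {Wed}, so x_2 = Wed. So x_7 can't be Wed.
x_4 has just one choice, so x_4 = Sat. So x_5 can't be Sat.
x_5 has just one choice, so x_5 = Thu. Strike Thu from x_1.
x_1 must be Sun (only option left). Strike Sun from x_7.
x_7's domain is down to {Fri}, so x_7 = Fri.

x_1=Sun, x_2=Wed, x_3=Tue, x_4=Sat, x_5=Thu, x_6=Mon, x_7=Fri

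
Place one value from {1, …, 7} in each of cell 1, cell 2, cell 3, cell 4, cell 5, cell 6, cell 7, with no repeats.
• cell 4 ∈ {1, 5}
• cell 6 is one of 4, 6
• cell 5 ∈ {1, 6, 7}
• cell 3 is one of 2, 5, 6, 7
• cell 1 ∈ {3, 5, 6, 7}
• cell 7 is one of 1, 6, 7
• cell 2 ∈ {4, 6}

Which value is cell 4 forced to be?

The 7 variables together cover exactly {1, 2, 3, 4, 5, 6, 7} — 7 values for 7 variables — and 2 appears only in cell 3's list, so cell 3 = 2.
Among the 6 still-open variables, 3 fits only cell 1 (and all 6 values in {1, 3, 4, 5, 6, 7} must be used), so cell 1 = 3.
Among the 5 still-open variables, 5 fits only cell 4 (and all 5 values in {1, 4, 5, 6, 7} must be used), so cell 4 = 5.

5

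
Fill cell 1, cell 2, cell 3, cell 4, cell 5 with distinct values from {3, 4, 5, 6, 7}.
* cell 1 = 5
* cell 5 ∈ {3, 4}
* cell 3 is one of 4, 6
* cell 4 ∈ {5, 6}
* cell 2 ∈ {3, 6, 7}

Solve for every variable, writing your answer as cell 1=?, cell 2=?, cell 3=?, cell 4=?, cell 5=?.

cell 1 must be 5 (only option left). So cell 4 can't be 5.
cell 4's domain is down to {6}, so cell 4 = 6. So cell 2, cell 3 can't be 6.
cell 3's domain is down to {4}, so cell 3 = 4. Strike 4 from cell 5.
That leaves cell 5 = 3. Remove 3 from cell 2.
cell 2 has just one choice, so cell 2 = 7.

cell 1=5, cell 2=7, cell 3=4, cell 4=6, cell 5=3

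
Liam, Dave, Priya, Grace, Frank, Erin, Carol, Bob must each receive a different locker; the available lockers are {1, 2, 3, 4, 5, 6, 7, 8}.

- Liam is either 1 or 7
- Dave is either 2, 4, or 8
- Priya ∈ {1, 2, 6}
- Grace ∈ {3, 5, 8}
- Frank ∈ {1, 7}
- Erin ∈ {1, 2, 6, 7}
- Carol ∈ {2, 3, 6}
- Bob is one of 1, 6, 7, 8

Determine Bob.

8

The 8 variables together cover exactly {1, 2, 3, 4, 5, 6, 7, 8} — 8 values for 8 variables — and 4 appears only in Dave's list, so Dave = 4.
Among the 7 still-open variables, 5 fits only Grace (and all 7 values in {1, 2, 3, 5, 6, 7, 8} must be used), so Grace = 5.
The 6 still-open variables draw from only 6 values {1, 2, 3, 6, 7, 8}, so each is used; only Carol can be 3, hence Carol = 3.
The 5 still-open variables draw from only 5 values {1, 2, 6, 7, 8}, so each is used; only Bob can be 8, hence Bob = 8.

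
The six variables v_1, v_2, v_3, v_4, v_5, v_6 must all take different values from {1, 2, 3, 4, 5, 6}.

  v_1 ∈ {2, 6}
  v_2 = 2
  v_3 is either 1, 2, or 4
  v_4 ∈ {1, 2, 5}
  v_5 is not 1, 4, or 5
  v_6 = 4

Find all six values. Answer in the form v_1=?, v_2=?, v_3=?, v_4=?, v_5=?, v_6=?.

v_1=6, v_2=2, v_3=1, v_4=5, v_5=3, v_6=4

v_2's domain is down to {2}, so v_2 = 2. Strike 2 from v_1, v_3, v_4, v_5.
v_6 must be 4 (only option left). So v_3 can't be 4.
That leaves v_1 = 6. Strike 6 from v_5.
That leaves v_3 = 1. Strike 1 from v_4.
That leaves v_4 = 5.
v_5's domain is down to {3}, so v_5 = 3.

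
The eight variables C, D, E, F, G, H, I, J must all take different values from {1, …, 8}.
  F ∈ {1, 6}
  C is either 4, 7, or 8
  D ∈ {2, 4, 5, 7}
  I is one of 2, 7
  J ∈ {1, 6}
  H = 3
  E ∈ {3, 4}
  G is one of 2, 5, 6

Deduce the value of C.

8

H has just one choice, so H = 3. So E can't be 3.
E must be 4 (only option left). Eliminate 4 elsewhere: C, D.
The 6 still-open variables together cover exactly {1, 2, 5, 6, 7, 8} — 6 values for 6 variables — and 8 appears only in C's list, so C = 8.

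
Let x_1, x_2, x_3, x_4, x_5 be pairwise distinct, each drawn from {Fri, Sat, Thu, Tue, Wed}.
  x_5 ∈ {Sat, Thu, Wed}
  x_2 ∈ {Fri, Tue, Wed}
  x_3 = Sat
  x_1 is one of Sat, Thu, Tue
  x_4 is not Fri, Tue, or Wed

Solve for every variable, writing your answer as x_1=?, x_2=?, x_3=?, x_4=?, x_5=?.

x_1=Tue, x_2=Fri, x_3=Sat, x_4=Thu, x_5=Wed

x_3 must be Sat (only option left). Eliminate Sat elsewhere: x_1, x_4, x_5.
x_4's domain is down to {Thu}, so x_4 = Thu. Strike Thu from x_1, x_5.
That leaves x_5 = Wed. Strike Wed from x_2.
x_1's domain is down to {Tue}, so x_1 = Tue. Strike Tue from x_2.
x_2 has just one choice, so x_2 = Fri.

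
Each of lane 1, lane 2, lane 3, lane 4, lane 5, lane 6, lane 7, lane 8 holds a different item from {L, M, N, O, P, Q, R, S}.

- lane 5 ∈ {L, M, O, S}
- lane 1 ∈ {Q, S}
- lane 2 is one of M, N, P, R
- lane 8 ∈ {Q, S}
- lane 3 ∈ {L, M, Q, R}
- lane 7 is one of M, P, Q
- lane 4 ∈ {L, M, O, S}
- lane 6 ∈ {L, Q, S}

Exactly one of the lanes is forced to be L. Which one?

The 8 variables together cover exactly {L, M, N, O, P, Q, R, S} — 8 values for 8 variables — and N appears only in lane 2's list, so lane 2 = N.
The 7 still-open variables together cover exactly {L, M, O, P, Q, R, S} — 7 values for 7 variables — and P appears only in lane 7's list, so lane 7 = P.
Among the 6 still-open variables, R fits only lane 3 (and all 6 values in {L, M, O, Q, R, S} must be used), so lane 3 = R.
lane 1 and lane 8 between them cover only {Q, S} — a naked pair. Remove those values from lane 4, lane 5, lane 6.
So L goes to lane 6.

lane 6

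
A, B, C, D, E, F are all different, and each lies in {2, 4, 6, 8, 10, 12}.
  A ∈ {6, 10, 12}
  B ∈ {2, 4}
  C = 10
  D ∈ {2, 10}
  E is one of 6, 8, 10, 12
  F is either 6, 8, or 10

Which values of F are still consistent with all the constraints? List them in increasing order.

6, 8

C must be 10 (only option left). Eliminate 10 elsewhere: A, D, E, F.
That leaves D = 2. So B can't be 2.
B has just one choice, so B = 4.
No further eliminations apply; F can still be any of 6, 8.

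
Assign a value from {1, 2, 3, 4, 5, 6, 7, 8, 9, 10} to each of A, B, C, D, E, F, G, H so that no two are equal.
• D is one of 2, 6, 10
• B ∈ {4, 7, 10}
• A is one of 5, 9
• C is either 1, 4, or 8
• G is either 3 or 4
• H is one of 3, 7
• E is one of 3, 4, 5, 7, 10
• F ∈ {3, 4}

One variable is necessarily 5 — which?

The 2 variables F and G are confined to {3, 4}, which locks those values in; drop them from B, C, E, H.
That leaves H = 7. Remove 7 from B, E.
That leaves B = 10. Remove 10 from D, E.
So 5 goes to E.

E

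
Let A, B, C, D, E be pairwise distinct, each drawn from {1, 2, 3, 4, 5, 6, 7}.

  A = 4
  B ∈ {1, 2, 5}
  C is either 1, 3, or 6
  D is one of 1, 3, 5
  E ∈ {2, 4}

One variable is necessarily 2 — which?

A's domain is down to {4}, so A = 4. So E can't be 4.
So 2 goes to E.

E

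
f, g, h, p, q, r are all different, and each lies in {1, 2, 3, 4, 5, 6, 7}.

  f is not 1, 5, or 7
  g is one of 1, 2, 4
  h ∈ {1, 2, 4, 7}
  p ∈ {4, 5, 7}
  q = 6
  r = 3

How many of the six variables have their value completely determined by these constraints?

2

q has just one choice, so q = 6. Eliminate 6 elsewhere: f.
r has just one choice, so r = 3. So f can't be 3.
Determined: q=6, r=3. The other variables each still have more than one consistent value. That makes 2.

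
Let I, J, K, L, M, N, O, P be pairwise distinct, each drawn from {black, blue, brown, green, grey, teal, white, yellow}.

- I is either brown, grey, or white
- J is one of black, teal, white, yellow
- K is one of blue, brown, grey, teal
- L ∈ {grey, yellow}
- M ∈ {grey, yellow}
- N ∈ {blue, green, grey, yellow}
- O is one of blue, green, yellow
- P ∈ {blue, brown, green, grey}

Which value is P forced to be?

brown

The 8 variables draw from only 8 values {black, blue, brown, green, grey, teal, white, yellow}, so each is used; only J can be black, hence J = black.
The 7 still-open variables draw from only 7 values {blue, brown, green, grey, teal, white, yellow}, so each is used; only K can be teal, hence K = teal.
The 6 still-open variables together cover exactly {blue, brown, green, grey, white, yellow} — 6 values for 6 variables — and white appears only in I's list, so I = white.
Among the 5 still-open variables, brown fits only P (and all 5 values in {blue, brown, green, grey, yellow} must be used), so P = brown.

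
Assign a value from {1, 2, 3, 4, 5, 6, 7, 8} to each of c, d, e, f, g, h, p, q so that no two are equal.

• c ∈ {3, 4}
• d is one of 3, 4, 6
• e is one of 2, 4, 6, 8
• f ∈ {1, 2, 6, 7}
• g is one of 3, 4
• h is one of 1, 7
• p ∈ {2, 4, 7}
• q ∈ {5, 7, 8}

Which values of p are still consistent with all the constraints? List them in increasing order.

2, 7

The 8 variables together cover exactly {1, 2, 3, 4, 5, 6, 7, 8} — 8 values for 8 variables — and 5 appears only in q's list, so q = 5.
The 7 still-open variables together cover exactly {1, 2, 3, 4, 6, 7, 8} — 7 values for 7 variables — and 8 appears only in e's list, so e = 8.
c and g between them cover only {3, 4} — a naked pair. Remove those values from d, p.
d must be 6 (only option left). Eliminate 6 elsewhere: f.
No further eliminations apply; p can still be any of 2, 7.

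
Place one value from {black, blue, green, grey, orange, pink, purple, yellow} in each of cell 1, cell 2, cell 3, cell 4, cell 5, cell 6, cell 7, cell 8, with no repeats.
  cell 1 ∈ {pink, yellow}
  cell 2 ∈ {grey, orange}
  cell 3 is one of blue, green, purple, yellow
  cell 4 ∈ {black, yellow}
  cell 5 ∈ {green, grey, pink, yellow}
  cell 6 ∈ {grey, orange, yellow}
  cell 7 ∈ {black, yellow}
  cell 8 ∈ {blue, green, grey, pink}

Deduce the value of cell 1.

pink

The 8 variables draw from only 8 values {black, blue, green, grey, orange, pink, purple, yellow}, so each is used; only cell 3 can be purple, hence cell 3 = purple.
The 7 still-open variables together cover exactly {black, blue, green, grey, orange, pink, yellow} — 7 values for 7 variables — and blue appears only in cell 8's list, so cell 8 = blue.
The 6 still-open variables together cover exactly {black, green, grey, orange, pink, yellow} — 6 values for 6 variables — and green appears only in cell 5's list, so cell 5 = green.
The 5 still-open variables together cover exactly {black, grey, orange, pink, yellow} — 5 values for 5 variables — and pink appears only in cell 1's list, so cell 1 = pink.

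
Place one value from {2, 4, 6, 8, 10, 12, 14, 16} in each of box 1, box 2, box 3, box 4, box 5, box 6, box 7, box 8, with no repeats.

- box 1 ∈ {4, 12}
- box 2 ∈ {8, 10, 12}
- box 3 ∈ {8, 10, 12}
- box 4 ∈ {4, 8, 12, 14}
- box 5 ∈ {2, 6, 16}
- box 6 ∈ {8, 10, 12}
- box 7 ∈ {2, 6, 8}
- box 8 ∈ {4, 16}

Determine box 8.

The 8 variables draw from only 8 values {2, 4, 6, 8, 10, 12, 14, 16}, so each is used; only box 4 can be 14, hence box 4 = 14.
The 3 variables box 2, box 3, box 6 are confined to {8, 10, 12}, which locks those values in; drop them from box 1, box 7.
That leaves box 1 = 4. Eliminate 4 elsewhere: box 8.
So box 8 = 16.

16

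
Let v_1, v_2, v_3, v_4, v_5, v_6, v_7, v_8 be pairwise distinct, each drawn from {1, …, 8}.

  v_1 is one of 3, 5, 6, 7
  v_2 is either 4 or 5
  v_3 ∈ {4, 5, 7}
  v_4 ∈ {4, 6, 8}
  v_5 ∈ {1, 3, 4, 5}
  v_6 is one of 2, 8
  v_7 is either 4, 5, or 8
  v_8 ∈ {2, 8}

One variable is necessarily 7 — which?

v_3

The 8 variables together cover exactly {1, 2, 3, 4, 5, 6, 7, 8} — 8 values for 8 variables — and 1 appears only in v_5's list, so v_5 = 1.
The 7 still-open variables draw from only 7 values {2, 3, 4, 5, 6, 7, 8}, so each is used; only v_1 can be 3, hence v_1 = 3.
Among the 6 still-open variables, 6 fits only v_4 (and all 6 values in {2, 4, 5, 6, 7, 8} must be used), so v_4 = 6.
Among the 5 still-open variables, 7 fits only v_3 (and all 5 values in {2, 4, 5, 7, 8} must be used), so v_3 = 7.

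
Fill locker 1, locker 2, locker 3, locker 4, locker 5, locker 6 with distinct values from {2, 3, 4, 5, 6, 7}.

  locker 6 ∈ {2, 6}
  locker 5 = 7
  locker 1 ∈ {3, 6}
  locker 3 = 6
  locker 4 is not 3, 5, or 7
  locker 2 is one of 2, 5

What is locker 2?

5

locker 3 must be 6 (only option left). Remove 6 from locker 1, locker 4, locker 6.
That leaves locker 5 = 7.
That leaves locker 6 = 2. So locker 2, locker 4 can't be 2.
So locker 2 = 5.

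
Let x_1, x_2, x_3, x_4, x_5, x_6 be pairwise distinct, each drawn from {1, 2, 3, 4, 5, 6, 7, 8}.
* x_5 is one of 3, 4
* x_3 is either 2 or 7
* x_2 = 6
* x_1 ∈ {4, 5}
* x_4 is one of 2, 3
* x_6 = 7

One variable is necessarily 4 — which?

x_5

x_2 has just one choice, so x_2 = 6.
That leaves x_6 = 7. Eliminate 7 elsewhere: x_3.
x_3's domain is down to {2}, so x_3 = 2. Remove 2 from x_4.
x_4's domain is down to {3}, so x_4 = 3. So x_5 can't be 3.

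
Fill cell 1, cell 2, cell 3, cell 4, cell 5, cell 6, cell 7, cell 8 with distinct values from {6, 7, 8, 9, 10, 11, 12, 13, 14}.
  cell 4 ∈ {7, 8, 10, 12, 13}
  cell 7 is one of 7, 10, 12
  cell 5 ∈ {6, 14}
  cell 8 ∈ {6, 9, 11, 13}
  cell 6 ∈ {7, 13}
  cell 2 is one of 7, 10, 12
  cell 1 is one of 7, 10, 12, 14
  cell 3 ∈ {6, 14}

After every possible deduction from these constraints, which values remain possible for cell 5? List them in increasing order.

cell 3 and cell 5 share exactly the 2 values {6, 14}; by pigeonhole those values go to them, so strike 6, 14 from cell 1, cell 8.
cell 1, cell 2, cell 7 between them cover only {7, 10, 12} — a naked triple. Remove those values from cell 4, cell 6.
cell 6 has just one choice, so cell 6 = 13. Strike 13 from cell 4, cell 8.
cell 4 must be 8 (only option left).
No further eliminations apply; cell 5 can still be any of 6, 14.

6, 14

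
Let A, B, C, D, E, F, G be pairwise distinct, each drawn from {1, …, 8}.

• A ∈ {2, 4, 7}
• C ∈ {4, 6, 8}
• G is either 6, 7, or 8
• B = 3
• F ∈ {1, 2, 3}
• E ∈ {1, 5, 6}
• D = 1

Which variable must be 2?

F

B's domain is down to {3}, so B = 3. Eliminate 3 elsewhere: F.
D's domain is down to {1}, so D = 1. Remove 1 from E, F.
So 2 goes to F.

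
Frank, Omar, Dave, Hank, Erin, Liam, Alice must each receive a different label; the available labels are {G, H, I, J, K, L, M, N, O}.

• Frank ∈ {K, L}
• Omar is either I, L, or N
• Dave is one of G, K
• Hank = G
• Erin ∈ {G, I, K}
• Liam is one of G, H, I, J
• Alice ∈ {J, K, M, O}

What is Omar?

N

Hank must be G (only option left). Eliminate G elsewhere: Dave, Erin, Liam.
Dave must be K (only option left). Strike K from Frank, Erin, Alice.
Erin has just one choice, so Erin = I. Remove I from Omar, Liam.
Frank must be L (only option left). So Omar can't be L.
So Omar = N.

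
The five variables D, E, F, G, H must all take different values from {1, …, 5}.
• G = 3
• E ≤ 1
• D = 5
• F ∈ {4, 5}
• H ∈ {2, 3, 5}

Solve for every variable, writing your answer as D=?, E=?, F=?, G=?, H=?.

D has just one choice, so D = 5. Eliminate 5 elsewhere: F, H.
That leaves E = 1.
F must be 4 (only option left).
G must be 3 (only option left). So H can't be 3.
H's domain is down to {2}, so H = 2.

D=5, E=1, F=4, G=3, H=2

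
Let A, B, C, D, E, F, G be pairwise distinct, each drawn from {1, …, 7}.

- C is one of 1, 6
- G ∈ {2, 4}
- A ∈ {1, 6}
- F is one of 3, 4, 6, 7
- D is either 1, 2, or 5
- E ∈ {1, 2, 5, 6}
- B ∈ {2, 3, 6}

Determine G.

Among the 7 variables, 7 fits only F (and all 7 values in {1, 2, 3, 4, 5, 6, 7} must be used), so F = 7.
The 6 still-open variables draw from only 6 values {1, 2, 3, 4, 5, 6}, so each is used; only B can be 3, hence B = 3.
Among the 5 still-open variables, 4 fits only G (and all 5 values in {1, 2, 4, 5, 6} must be used), so G = 4.

4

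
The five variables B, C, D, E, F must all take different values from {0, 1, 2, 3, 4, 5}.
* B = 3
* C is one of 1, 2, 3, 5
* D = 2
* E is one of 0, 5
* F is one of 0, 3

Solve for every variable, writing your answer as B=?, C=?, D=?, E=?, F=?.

B must be 3 (only option left). Eliminate 3 elsewhere: C, F.
That leaves D = 2. Remove 2 from C.
That leaves F = 0. Strike 0 from E.
E's domain is down to {5}, so E = 5. Strike 5 from C.
C has just one choice, so C = 1.

B=3, C=1, D=2, E=5, F=0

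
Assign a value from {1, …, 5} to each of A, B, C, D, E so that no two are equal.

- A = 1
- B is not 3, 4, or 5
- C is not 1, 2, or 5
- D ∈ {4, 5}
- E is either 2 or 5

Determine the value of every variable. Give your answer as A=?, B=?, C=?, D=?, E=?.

A=1, B=2, C=3, D=4, E=5

A's domain is down to {1}, so A = 1. Remove 1 from B.
That leaves B = 2. So E can't be 2.
E has just one choice, so E = 5. Remove 5 from D.
D has just one choice, so D = 4. Eliminate 4 elsewhere: C.
C must be 3 (only option left).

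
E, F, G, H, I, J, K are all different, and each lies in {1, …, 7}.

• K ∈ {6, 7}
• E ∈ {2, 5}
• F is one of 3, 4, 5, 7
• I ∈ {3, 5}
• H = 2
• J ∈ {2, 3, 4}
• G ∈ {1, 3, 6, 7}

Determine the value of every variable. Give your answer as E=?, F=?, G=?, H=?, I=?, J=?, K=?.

H has just one choice, so H = 2. Remove 2 from E, J.
E has just one choice, so E = 5. Eliminate 5 elsewhere: F, I.
I's domain is down to {3}, so I = 3. Remove 3 from F, G, J.
J's domain is down to {4}, so J = 4. Strike 4 from F.
F must be 7 (only option left). Remove 7 from G, K.
That leaves K = 6. Eliminate 6 elsewhere: G.
G must be 1 (only option left).

E=5, F=7, G=1, H=2, I=3, J=4, K=6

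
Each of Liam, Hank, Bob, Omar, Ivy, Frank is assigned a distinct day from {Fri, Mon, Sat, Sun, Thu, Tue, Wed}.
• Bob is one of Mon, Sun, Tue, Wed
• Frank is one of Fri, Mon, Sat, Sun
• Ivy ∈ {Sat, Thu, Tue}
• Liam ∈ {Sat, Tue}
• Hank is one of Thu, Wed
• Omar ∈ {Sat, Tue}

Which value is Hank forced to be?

Wed

Liam and Omar share exactly the 2 values {Sat, Tue}; by pigeonhole those values go to them, so strike Sat, Tue from Bob, Ivy, Frank.
Ivy has just one choice, so Ivy = Thu. So Hank can't be Thu.
So Hank = Wed.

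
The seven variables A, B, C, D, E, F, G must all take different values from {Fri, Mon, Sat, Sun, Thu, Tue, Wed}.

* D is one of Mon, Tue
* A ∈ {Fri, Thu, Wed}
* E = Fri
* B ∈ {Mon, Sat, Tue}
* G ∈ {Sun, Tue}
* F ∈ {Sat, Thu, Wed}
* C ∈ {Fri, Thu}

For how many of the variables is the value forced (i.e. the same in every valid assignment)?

E has just one choice, so E = Fri. Remove Fri from A, C.
C's domain is down to {Thu}, so C = Thu. So A, F can't be Thu.
A must be Wed (only option left). Strike Wed from F.
F has just one choice, so F = Sat. Eliminate Sat elsewhere: B.
The 3 still-open variables draw from only 3 values {Mon, Sun, Tue}, so each is used; only G can be Sun, hence G = Sun.
Determined: A=Wed, C=Thu, E=Fri, F=Sat, G=Sun. The other variables each still have more than one consistent value. That makes 5.

5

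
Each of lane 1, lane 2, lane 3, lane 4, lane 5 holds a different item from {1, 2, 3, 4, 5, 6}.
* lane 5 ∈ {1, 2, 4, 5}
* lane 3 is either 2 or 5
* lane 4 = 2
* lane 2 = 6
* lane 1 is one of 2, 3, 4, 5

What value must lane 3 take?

lane 2 has just one choice, so lane 2 = 6.
lane 4 must be 2 (only option left). So lane 1, lane 3, lane 5 can't be 2.
So lane 3 = 5.

5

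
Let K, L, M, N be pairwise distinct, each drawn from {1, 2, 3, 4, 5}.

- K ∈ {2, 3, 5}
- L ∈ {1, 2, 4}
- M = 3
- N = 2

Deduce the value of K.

5

M's domain is down to {3}, so M = 3. Remove 3 from K.
N has just one choice, so N = 2. So K, L can't be 2.
So K = 5.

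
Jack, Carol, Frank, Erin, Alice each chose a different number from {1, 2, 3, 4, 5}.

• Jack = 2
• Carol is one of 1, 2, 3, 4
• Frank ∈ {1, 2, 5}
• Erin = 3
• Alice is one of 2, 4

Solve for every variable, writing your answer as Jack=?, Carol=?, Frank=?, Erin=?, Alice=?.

Jack has just one choice, so Jack = 2. Strike 2 from Carol, Frank, Alice.
That leaves Erin = 3. Remove 3 from Carol.
Alice has just one choice, so Alice = 4. Strike 4 from Carol.
Carol has just one choice, so Carol = 1. Remove 1 from Frank.
Frank's domain is down to {5}, so Frank = 5.

Jack=2, Carol=1, Frank=5, Erin=3, Alice=4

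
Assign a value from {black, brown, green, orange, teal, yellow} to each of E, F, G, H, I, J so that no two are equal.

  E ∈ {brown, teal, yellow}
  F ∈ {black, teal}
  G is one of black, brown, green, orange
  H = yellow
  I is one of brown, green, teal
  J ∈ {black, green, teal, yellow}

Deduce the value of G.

H must be yellow (only option left). Remove yellow from E, J.
The 5 still-open variables together cover exactly {black, brown, green, orange, teal} — 5 values for 5 variables — and orange appears only in G's list, so G = orange.

orange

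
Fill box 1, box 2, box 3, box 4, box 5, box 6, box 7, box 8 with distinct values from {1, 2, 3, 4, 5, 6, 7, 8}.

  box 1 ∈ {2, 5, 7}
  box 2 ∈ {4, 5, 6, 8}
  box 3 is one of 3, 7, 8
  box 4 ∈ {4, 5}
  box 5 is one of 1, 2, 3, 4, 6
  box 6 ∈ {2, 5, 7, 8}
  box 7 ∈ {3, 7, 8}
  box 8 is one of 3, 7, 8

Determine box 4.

The 8 variables together cover exactly {1, 2, 3, 4, 5, 6, 7, 8} — 8 values for 8 variables — and 1 appears only in box 5's list, so box 5 = 1.
Among the 7 still-open variables, 6 fits only box 2 (and all 7 values in {2, 3, 4, 5, 6, 7, 8} must be used), so box 2 = 6.
The 6 still-open variables draw from only 6 values {2, 3, 4, 5, 7, 8}, so each is used; only box 4 can be 4, hence box 4 = 4.

4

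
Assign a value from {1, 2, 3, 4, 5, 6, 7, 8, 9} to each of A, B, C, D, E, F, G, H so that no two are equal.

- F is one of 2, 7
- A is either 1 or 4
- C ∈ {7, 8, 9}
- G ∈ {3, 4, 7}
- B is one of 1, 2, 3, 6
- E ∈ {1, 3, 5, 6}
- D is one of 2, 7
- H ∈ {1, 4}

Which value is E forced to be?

A and H share exactly the 2 values {1, 4}; by pigeonhole those values go to them, so strike 1, 4 from B, E, G.
The 2 variables D and F are confined to {2, 7}, which locks those values in; drop them from B, C, G.
That leaves G = 3. Eliminate 3 elsewhere: B, E.
That leaves B = 6. So E can't be 6.
So E = 5.

5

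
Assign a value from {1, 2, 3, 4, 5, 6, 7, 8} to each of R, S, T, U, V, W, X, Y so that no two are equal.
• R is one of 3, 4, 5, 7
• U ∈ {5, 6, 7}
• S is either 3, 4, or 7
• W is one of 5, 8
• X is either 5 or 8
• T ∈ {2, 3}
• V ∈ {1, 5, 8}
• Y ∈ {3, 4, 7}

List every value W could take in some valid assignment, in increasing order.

The 8 variables together cover exactly {1, 2, 3, 4, 5, 6, 7, 8} — 8 values for 8 variables — and 1 appears only in V's list, so V = 1.
Among the 7 still-open variables, 2 fits only T (and all 7 values in {2, 3, 4, 5, 6, 7, 8} must be used), so T = 2.
The 6 still-open variables together cover exactly {3, 4, 5, 6, 7, 8} — 6 values for 6 variables — and 6 appears only in U's list, so U = 6.
W and X between them cover only {5, 8} — a naked pair. Remove those values from R.
No further eliminations apply; W can still be any of 5, 8.

5, 8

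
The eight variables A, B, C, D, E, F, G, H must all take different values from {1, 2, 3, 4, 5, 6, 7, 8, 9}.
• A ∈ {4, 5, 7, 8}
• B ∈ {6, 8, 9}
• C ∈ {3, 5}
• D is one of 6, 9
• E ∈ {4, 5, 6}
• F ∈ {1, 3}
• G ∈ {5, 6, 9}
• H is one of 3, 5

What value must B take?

The 8 variables together cover exactly {1, 3, 4, 5, 6, 7, 8, 9} — 8 values for 8 variables — and 1 appears only in F's list, so F = 1.
The 7 still-open variables draw from only 7 values {3, 4, 5, 6, 7, 8, 9}, so each is used; only A can be 7, hence A = 7.
The 6 still-open variables together cover exactly {3, 4, 5, 6, 8, 9} — 6 values for 6 variables — and 4 appears only in E's list, so E = 4.
Among the 5 still-open variables, 8 fits only B (and all 5 values in {3, 5, 6, 8, 9} must be used), so B = 8.

8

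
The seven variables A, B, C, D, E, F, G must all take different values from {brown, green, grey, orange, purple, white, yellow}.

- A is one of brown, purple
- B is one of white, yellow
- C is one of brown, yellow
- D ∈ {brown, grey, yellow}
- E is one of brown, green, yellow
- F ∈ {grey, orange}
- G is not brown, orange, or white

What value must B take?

white

Among the 7 variables, orange fits only F (and all 7 values in {brown, green, grey, orange, purple, white, yellow} must be used), so F = orange.
The 6 still-open variables draw from only 6 values {brown, green, grey, purple, white, yellow}, so each is used; only B can be white, hence B = white.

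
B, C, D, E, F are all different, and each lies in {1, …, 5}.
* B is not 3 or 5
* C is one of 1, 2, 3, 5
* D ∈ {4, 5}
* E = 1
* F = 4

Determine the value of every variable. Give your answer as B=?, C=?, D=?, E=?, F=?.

E's domain is down to {1}, so E = 1. Remove 1 from B, C.
F has just one choice, so F = 4. Remove 4 from B, D.
B must be 2 (only option left). Remove 2 from C.
D must be 5 (only option left). Eliminate 5 elsewhere: C.
C has just one choice, so C = 3.

B=2, C=3, D=5, E=1, F=4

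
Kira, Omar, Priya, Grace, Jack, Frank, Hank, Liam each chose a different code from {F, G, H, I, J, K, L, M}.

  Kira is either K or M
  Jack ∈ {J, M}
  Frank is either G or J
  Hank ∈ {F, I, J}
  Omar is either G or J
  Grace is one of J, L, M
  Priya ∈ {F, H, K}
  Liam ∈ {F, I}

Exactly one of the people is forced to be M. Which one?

Among the 8 variables, H fits only Priya (and all 8 values in {F, G, H, I, J, K, L, M} must be used), so Priya = H.
The 7 still-open variables draw from only 7 values {F, G, I, J, K, L, M}, so each is used; only Kira can be K, hence Kira = K.
The 6 still-open variables together cover exactly {F, G, I, J, L, M} — 6 values for 6 variables — and L appears only in Grace's list, so Grace = L.
The 5 still-open variables together cover exactly {F, G, I, J, M} — 5 values for 5 variables — and M appears only in Jack's list, so Jack = M.

Jack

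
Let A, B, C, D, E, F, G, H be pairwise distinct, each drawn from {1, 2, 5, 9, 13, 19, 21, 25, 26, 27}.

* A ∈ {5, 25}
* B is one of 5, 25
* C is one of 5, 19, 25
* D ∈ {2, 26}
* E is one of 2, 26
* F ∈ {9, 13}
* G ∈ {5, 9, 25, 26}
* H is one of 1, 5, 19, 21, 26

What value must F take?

13

A and B share exactly the 2 values {5, 25}; by pigeonhole those values go to them, so strike 5, 25 from C, G, H.
That leaves C = 19. Strike 19 from H.
D and E between them cover only {2, 26} — a naked pair. Remove those values from G, H.
G has just one choice, so G = 9. Remove 9 from F.
So F = 13.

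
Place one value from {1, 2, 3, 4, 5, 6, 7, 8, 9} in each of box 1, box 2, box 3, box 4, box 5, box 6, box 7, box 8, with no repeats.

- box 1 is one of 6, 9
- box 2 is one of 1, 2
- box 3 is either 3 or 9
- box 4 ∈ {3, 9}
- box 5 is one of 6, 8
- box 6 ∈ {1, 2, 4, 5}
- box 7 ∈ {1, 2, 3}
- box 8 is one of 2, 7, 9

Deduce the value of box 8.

The 2 variables box 3 and box 4 are confined to {3, 9}, which locks those values in; drop them from box 1, box 7, box 8.
box 1's domain is down to {6}, so box 1 = 6. Strike 6 from box 5.
box 5 has just one choice, so box 5 = 8.
box 2 and box 7 share exactly the 2 values {1, 2}; by pigeonhole those values go to them, so strike 1, 2 from box 6, box 8.
So box 8 = 7.

7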